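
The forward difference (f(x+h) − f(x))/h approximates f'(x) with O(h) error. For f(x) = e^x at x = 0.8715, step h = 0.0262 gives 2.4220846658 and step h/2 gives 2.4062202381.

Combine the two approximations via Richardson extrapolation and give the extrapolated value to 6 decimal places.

Order 1 gives 2^r = 2 and 2^r − 1 = 1.
2^1*A(h/2) = 4.8124404762; minus A(h) gives 2.3903558104.
Denominator 2 − 1 = 1.
(2*2.4062202381 − 2.4220846658)/(2 − 1) = 2.3903558104
Shift from A(h/2): −0.0158644277.

2.390356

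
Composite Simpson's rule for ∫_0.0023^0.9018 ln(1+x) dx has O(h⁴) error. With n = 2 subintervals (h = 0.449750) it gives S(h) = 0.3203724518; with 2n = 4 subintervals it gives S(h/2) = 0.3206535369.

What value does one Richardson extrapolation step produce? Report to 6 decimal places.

0.320672

r = 4: numerator weight 16, denominator 15.
16 × 0.3206535369 = 5.1304565904; subtract 0.3203724518 → 4.8100841386
Denominator 16 − 1 = 15.
R = 4.8100841386/15 = 0.3206722759
Correction |R − A(h/2)| = 1.874e-05; gap |A(h/2) − A(h)| = 2.811e-04.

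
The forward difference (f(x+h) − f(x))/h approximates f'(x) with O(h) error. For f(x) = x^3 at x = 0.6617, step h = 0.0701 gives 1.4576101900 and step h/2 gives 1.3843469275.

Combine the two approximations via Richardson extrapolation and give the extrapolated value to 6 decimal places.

r = 1, so 2^r = 2.
2*1.3843469275 − 1.4576101900 = 1.3110836650
R = 1.3110836650/1 = 1.3110836650

1.311084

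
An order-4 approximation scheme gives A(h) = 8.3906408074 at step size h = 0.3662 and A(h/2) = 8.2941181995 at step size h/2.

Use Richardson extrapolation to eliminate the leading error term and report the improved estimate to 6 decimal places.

With r = 4 the leading error scales as h^4, so the weight is 2^4 = 16.
Difference of the inputs: 8.2941181995 − 8.3906408074 = -0.0965226079
Divide by 2^4 − 1 = 15: (-0.0965226079)/15 = -0.0064348405
R = A(h/2) + (A(h/2) − A(h))/15 = 8.2941181995 − 0.0064348405 = 8.2876833590

8.287683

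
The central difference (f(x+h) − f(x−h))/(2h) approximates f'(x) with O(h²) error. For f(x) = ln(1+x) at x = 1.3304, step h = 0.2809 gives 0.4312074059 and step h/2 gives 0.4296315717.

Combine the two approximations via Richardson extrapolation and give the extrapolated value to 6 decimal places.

Order 2 gives 2^r = 4 and 2^r − 1 = 3.
4·0.4296315717 − 0.4312074059 = 1.2873188809
Divide by 2^2 − 1 = 3.
1.2873188809 ÷ 3 = 0.4291062936

0.429106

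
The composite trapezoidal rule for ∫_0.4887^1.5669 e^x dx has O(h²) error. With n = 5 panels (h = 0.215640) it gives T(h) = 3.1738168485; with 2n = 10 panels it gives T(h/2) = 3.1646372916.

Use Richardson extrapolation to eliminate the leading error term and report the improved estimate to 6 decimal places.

r = 2: numerator weight 4, denominator 3.
Numerator 4*A(h/2) − A(h) = 4*3.1646372916 − 3.1738168485 = 9.4847323179
Denominator 4 − 1 = 3.
(4*3.1646372916 − 3.1738168485)/(4 − 1) = 3.1615774393

3.161577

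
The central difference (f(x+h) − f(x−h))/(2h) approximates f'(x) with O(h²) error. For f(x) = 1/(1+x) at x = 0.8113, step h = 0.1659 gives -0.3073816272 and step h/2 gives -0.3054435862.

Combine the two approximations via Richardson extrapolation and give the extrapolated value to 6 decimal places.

-0.304798

r = 2, so 2^r = 4.
Numerator 4×A(h/2) − A(h) = 4×(-0.3054435862) − (-0.3073816272) = -0.9143927176
Divide by 2^2 − 1 = 3.
(4×(-0.3054435862) − (-0.3073816272))/(4 − 1) = -0.3047975725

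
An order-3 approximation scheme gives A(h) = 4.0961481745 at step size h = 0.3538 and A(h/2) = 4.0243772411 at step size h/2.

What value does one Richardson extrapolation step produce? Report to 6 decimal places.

The method has order 3: 2^3 = 8.
Weighted: 32.1950179288 − 4.0961481745 = 28.0988697543
Extrapolated: 28.0988697543 / 7 = 4.0141242506

4.014124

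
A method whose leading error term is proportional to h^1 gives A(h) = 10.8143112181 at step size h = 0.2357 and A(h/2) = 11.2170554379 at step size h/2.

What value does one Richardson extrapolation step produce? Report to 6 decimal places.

Error is O(h^1); halving h shrinks it by 2^1 = 2.
Weighted: 22.4341108758 − 10.8143112181 = 11.6197996577
Denominator 2 − 1 = 1.
(2*11.2170554379 − 10.8143112181)/(2 − 1) = 11.6197996577

11.619800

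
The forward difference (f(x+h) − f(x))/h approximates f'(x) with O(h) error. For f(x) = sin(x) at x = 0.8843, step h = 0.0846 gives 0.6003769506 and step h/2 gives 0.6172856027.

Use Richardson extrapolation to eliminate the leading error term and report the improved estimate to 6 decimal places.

0.634194

Order 1 gives 2^r = 2 and 2^r − 1 = 1.
Top: 2(0.6172856027) − (0.6003769506) = 0.6341942548
Divide by 2^1 − 1 = 1.
So the Richardson estimate is 0.6341942548.
Correction |R − A(h/2)| = 1.691e-02; gap |A(h/2) − A(h)| = 1.691e-02.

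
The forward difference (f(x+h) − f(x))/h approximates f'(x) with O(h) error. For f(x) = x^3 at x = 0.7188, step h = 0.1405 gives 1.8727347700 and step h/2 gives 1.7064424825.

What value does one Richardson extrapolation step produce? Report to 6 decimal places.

Error is O(h^1); halving h shrinks it by 2^1 = 2.
2·1.7064424825 = 3.4128849650; subtract 1.8727347700 → 1.5401501950
Denominator 2 − 1 = 1.
R = 1.5401501950/1 = 1.5401501950

1.540150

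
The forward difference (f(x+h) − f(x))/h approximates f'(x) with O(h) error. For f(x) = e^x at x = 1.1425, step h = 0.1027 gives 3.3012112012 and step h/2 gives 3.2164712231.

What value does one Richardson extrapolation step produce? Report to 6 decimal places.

Order 1 gives 2^r = 2 and 2^r − 1 = 1.
Weighted: 6.4329424462 − 3.3012112012 = 3.1317312450
Extrapolated: 3.1317312450 / 1 = 3.1317312450

3.131731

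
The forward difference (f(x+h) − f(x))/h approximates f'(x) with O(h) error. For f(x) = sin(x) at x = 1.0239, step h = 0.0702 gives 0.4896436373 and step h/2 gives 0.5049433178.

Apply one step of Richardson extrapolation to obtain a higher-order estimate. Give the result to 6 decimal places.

The method has order 1: 2^1 = 2.
2·0.5049433178 − 0.4896436373 = 0.5202429983
(2·0.5049433178 − 0.4896436373)/(2 − 1) = 0.5202429983

0.520243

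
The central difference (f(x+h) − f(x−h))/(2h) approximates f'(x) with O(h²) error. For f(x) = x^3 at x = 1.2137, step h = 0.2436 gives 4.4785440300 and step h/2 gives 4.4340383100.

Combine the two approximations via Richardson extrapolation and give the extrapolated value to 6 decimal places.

Leading term ∝ h^2; use weight 4 = 2^2.
Difference of the inputs: 4.4340383100 − 4.4785440300 = -0.0445057200
Divide by 2^2 − 1 = 3: (-0.0445057200)/3 = -0.0148352400
R = 4.4340383100 − 0.0148352400 = 4.4192030700
Gap between inputs: 4.451e-02; correction applied: −0.0148352400.

4.419203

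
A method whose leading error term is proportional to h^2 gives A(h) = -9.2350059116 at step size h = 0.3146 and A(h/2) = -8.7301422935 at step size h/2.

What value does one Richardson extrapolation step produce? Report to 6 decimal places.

Leading term ∝ h^2; use weight 4 = 2^2.
4×(-8.7301422935) = -34.9205691740; (-34.9205691740) − (-9.2350059116) = -25.6855632624
Extrapolated: (-25.6855632624) / 3 = -8.5618544208
Correction |R − A(h/2)| = 1.683e-01; gap |A(h/2) − A(h)| = 5.049e-01.

-8.561854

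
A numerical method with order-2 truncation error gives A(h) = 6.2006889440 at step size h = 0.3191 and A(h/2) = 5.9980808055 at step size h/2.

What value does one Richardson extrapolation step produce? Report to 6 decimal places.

r = 2, so 2^r = 4.
2^2 × A(h/2) = 23.9923232220; minus A(h) gives 17.7916342780.
Divide by 2^2 − 1 = 3.
R = 17.7916342780/3 = 5.9305447593
Correction |R − A(h/2)| = 6.754e-02; gap |A(h/2) − A(h)| = 2.026e-01.

5.930545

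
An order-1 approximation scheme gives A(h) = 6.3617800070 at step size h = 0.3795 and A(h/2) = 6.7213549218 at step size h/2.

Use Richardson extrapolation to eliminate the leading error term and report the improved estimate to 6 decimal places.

7.080930

Leading term ∝ h^1; use weight 2 = 2^1.
2*6.7213549218 = 13.4427098436; subtract 6.3617800070 → 7.0809298366
(2*6.7213549218 − 6.3617800070)/(2 − 1) = 7.0809298366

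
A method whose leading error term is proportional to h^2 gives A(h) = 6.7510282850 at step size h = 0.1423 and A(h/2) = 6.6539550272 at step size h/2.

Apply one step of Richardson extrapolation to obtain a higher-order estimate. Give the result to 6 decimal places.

The method has order 2: 2^2 = 4.
2^2 × A(h/2) = 26.6158201088; minus A(h) gives 19.8647918238.
19.8647918238 ÷ 3 = 6.6215972746

6.621597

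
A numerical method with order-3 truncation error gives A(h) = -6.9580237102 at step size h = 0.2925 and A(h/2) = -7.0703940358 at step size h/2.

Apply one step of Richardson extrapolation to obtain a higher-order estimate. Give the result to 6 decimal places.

-7.086447

r = 3: numerator weight 8, denominator 7.
Difference of the inputs: -7.0703940358 − (-6.9580237102) = -0.1123703256
Divide by 2^3 − 1 = 7: (-0.1123703256)/7 = -0.0160529037
R = -7.0703940358 − 0.0160529037 = -7.0864469395
Gap between inputs: 1.124e-01; correction applied: −0.0160529037.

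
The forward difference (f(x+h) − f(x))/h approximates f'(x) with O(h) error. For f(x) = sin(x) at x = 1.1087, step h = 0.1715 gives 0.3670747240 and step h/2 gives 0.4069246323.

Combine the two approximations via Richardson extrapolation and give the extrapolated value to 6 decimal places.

0.446775

The method has order 1: 2^1 = 2.
A(h/2) − A(h) = 0.4069246323 − 0.3670747240 = 0.0398499083
Divide by 2^1 − 1 = 1: 0.0398499083/1 = 0.0398499083
R = A(h/2) + (A(h/2) − A(h))/1 = 0.4069246323 + 0.0398499083 = 0.4467745406
Gap between inputs: 3.985e-02; correction applied: +0.0398499083.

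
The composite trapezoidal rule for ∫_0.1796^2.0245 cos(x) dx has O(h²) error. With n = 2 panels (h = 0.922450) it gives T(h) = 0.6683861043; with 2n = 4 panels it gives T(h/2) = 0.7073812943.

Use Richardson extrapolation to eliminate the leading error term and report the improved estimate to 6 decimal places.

0.720380

With r = 2 the leading error scales as h^2, so the weight is 2^2 = 4.
Top: 4(0.7073812943) − (0.6683861043) = 2.1611390729
Denominator 4 − 1 = 3.
R = 2.1611390729/3 = 0.7203796910
Shift from A(h/2): +0.0129983967.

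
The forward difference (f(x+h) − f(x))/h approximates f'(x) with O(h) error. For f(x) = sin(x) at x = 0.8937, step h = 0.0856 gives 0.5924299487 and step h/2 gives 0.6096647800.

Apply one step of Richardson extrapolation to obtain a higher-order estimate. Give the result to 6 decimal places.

r = 1: numerator weight 2, denominator 1.
2^1 × A(h/2) = 1.2193295600; minus A(h) gives 0.6268996113.
Divide by 2^1 − 1 = 1.
R = 0.6268996113/1 = 0.6268996113

0.626900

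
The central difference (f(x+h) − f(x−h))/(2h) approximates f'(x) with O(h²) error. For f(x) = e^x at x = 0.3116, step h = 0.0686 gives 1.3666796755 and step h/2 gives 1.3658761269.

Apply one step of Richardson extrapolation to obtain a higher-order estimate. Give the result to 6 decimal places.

Order 2 gives 2^r = 4 and 2^r − 1 = 3.
Numerator 4·A(h/2) − A(h) = 4·1.3658761269 − 1.3666796755 = 4.0968248321
Denominator 4 − 1 = 3.
4.0968248321 ÷ 3 = 1.3656082774

1.365608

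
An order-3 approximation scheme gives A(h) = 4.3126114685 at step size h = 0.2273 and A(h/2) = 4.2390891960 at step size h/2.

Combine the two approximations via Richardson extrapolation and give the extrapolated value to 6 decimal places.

4.228586

With r = 3 the leading error scales as h^3, so the weight is 2^3 = 8.
Numerator 8*A(h/2) − A(h) = 8*4.2390891960 − 4.3126114685 = 29.6001020995
(8*4.2390891960 − 4.3126114685)/(8 − 1) = 4.2285860142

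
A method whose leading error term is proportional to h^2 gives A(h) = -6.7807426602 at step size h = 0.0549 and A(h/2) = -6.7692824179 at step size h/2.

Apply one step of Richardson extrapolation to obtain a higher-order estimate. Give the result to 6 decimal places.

r = 2: numerator weight 4, denominator 3.
2^2×A(h/2) = -27.0771296716; minus A(h) gives -20.2963870114.
R = (-20.2963870114)/3 = -6.7654623371
Shift from A(h/2): +0.0038200808.

-6.765462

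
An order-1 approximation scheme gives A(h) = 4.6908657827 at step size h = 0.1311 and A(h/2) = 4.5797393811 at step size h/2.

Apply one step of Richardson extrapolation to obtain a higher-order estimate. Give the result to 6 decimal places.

4.468613

Error is O(h^1); halving h shrinks it by 2^1 = 2.
2^1*A(h/2) = 9.1594787622; minus A(h) gives 4.4686129795.
Extrapolated: 4.4686129795 / 1 = 4.4686129795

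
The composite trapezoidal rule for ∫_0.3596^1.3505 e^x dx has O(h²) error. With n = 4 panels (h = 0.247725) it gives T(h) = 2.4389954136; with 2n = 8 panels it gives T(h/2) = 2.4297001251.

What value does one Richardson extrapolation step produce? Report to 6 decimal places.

Order 2 gives 2^r = 4 and 2^r − 1 = 3.
A(h/2) − A(h) = 2.4297001251 − 2.4389954136 = -0.0092952885
Correction (A(h/2) − A(h))/(4 − 1) = (-0.0092952885)/3 = -0.0030984295
R = 2.4297001251 − 0.0030984295 = 2.4266016956
Gap between inputs: 9.295e-03; correction applied: −0.0030984295.

2.426602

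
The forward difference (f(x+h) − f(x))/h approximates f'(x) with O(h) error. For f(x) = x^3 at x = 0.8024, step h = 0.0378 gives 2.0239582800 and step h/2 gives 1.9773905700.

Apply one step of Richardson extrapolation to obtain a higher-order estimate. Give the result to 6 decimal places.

Error is O(h^1); halving h shrinks it by 2^1 = 2.
2×1.9773905700 = 3.9547811400; subtract 2.0239582800 → 1.9308228600
R = 1.9308228600/1 = 1.9308228600

1.930823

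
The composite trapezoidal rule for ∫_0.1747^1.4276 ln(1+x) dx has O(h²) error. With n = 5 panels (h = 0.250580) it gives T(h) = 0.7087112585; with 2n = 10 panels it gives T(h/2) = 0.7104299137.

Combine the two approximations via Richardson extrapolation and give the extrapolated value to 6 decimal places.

0.711003

Order 2 gives 2^r = 4 and 2^r − 1 = 3.
2^2*A(h/2) = 2.8417196548; minus A(h) gives 2.1330083963.
2.1330083963 ÷ 3 = 0.7110027988
Correction |R − A(h/2)| = 5.729e-04; gap |A(h/2) − A(h)| = 1.719e-03.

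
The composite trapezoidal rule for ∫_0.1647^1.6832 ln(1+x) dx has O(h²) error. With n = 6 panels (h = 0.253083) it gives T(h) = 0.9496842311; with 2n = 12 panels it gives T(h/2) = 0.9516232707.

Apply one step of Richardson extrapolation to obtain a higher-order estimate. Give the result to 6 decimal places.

Order 2 gives 2^r = 4 and 2^r − 1 = 3.
Numerator 4·A(h/2) − A(h) = 4·0.9516232707 − 0.9496842311 = 2.8568088517
Divide by 2^2 − 1 = 3.
So the Richardson estimate is 0.9522696172.

0.952270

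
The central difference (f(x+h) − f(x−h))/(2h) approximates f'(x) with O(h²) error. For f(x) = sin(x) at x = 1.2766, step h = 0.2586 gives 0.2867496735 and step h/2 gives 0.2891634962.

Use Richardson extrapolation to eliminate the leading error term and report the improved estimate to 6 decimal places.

Order 2 gives 2^r = 4 and 2^r − 1 = 3.
2^2 × A(h/2) = 1.1566539848; minus A(h) gives 0.8699043113.
Denominator 4 − 1 = 3.
(4 × 0.2891634962 − 0.2867496735)/(4 − 1) = 0.2899681038

0.289968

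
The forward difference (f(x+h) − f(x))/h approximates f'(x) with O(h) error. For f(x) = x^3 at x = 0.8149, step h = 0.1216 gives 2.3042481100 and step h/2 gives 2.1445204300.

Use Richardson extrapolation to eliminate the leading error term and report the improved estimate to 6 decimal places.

1.984793

r = 1, so 2^r = 2.
Top: 2(2.1445204300) − (2.3042481100) = 1.9847927500
1.9847927500 ÷ 1 = 1.9847927500
Gap between inputs: 1.597e-01; correction applied: −0.1597276800.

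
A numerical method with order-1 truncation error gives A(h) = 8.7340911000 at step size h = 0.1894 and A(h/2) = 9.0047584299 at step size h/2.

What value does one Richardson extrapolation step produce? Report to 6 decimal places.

Leading term ∝ h^1; use weight 2 = 2^1.
Numerator 2×A(h/2) − A(h) = 2×9.0047584299 − 8.7340911000 = 9.2754257598
Extrapolated: 9.2754257598 / 1 = 9.2754257598

9.275426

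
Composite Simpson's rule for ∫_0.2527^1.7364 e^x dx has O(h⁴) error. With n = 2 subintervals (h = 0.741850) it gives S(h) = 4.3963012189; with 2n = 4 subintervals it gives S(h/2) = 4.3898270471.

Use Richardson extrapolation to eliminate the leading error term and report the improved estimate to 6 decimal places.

4.389395

Error is O(h^4); halving h shrinks it by 2^4 = 16.
Difference of the inputs: 4.3898270471 − 4.3963012189 = -0.0064741718
Divide by 2^4 − 1 = 15: (-0.0064741718)/15 = -0.0004316115
R = A(h/2) + (A(h/2) − A(h))/15 = 4.3898270471 − 0.0004316115 = 4.3893954356
Shift from A(h/2): −0.0004316115.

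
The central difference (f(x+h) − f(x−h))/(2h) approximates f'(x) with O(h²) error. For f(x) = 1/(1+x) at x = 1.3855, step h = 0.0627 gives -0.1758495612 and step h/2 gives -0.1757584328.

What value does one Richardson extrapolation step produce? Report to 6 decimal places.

r = 2: numerator weight 4, denominator 3.
Top: 4(-0.1757584328) − (-0.1758495612) = -0.5271841700
(-0.5271841700) ÷ 3 = -0.1757280567

-0.175728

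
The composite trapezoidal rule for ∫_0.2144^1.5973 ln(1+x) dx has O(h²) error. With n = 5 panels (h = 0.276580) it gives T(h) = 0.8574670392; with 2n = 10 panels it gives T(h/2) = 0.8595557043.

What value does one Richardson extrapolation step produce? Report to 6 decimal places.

0.860252

Leading term ∝ h^2; use weight 4 = 2^2.
Numerator 4·A(h/2) − A(h) = 4·0.8595557043 − 0.8574670392 = 2.5807557780
Divide by 2^2 − 1 = 3.
Extrapolated: 2.5807557780 / 3 = 0.8602519260
Gap between inputs: 2.089e-03; correction applied: +0.0006962217.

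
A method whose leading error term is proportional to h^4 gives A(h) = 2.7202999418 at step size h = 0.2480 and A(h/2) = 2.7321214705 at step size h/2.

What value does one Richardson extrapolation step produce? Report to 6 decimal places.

2.732910

Leading term ∝ h^4; use weight 16 = 2^4.
Top: 16(2.7321214705) − (2.7202999418) = 40.9936435862
Extrapolated: 40.9936435862 / 15 = 2.7329095724
Correction |R − A(h/2)| = 7.881e-04; gap |A(h/2) − A(h)| = 1.182e-02.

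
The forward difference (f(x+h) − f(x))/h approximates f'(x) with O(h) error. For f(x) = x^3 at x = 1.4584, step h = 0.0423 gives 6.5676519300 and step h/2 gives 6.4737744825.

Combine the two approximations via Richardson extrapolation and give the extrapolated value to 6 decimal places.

6.379897

Order 1 gives 2^r = 2 and 2^r − 1 = 1.
Numerator 2*A(h/2) − A(h) = 2*6.4737744825 − 6.5676519300 = 6.3798970350
Divide by 2^1 − 1 = 1.
R = 6.3798970350/1 = 6.3798970350
Gap between inputs: 9.388e-02; correction applied: −0.0938774475.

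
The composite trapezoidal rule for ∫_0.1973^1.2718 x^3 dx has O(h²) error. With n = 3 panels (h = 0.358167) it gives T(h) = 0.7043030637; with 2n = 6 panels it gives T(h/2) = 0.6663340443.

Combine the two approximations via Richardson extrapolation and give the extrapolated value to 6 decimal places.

0.653678

With r = 2 the leading error scales as h^2, so the weight is 2^2 = 4.
2^2×A(h/2) = 2.6653361772; minus A(h) gives 1.9610331135.
Divide by 2^2 − 1 = 3.
1.9610331135 ÷ 3 = 0.6536777045
Shift from A(h/2): −0.0126563398.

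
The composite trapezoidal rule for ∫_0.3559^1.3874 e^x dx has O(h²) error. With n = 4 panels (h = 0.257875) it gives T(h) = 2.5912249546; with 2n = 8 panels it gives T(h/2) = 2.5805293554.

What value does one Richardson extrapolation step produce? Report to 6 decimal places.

2.576964

r = 2: numerator weight 4, denominator 3.
2^2·A(h/2) = 10.3221174216; minus A(h) gives 7.7308924670.
Denominator 4 − 1 = 3.
R = 7.7308924670/3 = 2.5769641557
Shift from A(h/2): −0.0035651997.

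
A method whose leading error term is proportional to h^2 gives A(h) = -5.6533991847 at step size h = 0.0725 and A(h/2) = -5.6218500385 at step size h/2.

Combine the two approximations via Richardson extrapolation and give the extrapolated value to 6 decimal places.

-5.611334

Method order is 2; weight 2^2 = 4.
A(h/2) − A(h) = -5.6218500385 − (-5.6533991847) = 0.0315491462
Correction (A(h/2) − A(h))/(4 − 1) = 0.0315491462/3 = 0.0105163821
R = -5.6218500385 + 0.0105163821 = -5.6113336564
Correction |R − A(h/2)| = 1.052e-02; gap |A(h/2) − A(h)| = 3.155e-02.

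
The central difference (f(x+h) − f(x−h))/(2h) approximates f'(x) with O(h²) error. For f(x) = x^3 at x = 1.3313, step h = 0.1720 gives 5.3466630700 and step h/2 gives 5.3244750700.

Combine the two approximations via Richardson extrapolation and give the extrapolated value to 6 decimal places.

5.317079

Method order is 2; weight 2^2 = 4.
2^2 × A(h/2) = 21.2979002800; minus A(h) gives 15.9512372100.
Denominator 4 − 1 = 3.
Result: 5.3170790700
Shift from A(h/2): −0.0073960000.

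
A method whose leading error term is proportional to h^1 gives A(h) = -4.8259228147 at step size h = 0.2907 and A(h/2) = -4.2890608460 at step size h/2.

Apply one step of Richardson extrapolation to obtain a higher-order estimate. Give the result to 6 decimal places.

-3.752199

With r = 1 the leading error scales as h^1, so the weight is 2^1 = 2.
2·(-4.2890608460) = -8.5781216920; subtract (-4.8259228147) → -3.7521988773
Denominator 2 − 1 = 1.
(2·(-4.2890608460) − (-4.8259228147))/(2 − 1) = -3.7521988773
Shift from A(h/2): +0.5368619687.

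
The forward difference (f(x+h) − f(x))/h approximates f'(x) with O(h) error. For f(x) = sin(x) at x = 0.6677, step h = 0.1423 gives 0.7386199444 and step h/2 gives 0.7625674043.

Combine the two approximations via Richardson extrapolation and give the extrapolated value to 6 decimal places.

The method has order 1: 2^1 = 2.
2 × 0.7625674043 = 1.5251348086; subtract 0.7386199444 → 0.7865148642
Denominator 2 − 1 = 1.
Extrapolated: 0.7865148642 / 1 = 0.7865148642

0.786515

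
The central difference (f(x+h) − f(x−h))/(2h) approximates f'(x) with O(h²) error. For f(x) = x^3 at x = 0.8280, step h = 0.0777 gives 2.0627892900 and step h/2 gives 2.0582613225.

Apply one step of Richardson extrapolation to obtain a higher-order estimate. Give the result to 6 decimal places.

r = 2, so 2^r = 4.
Top: 4(2.0582613225) − (2.0627892900) = 6.1702560000
Extrapolated: 6.1702560000 / 3 = 2.0567520000
Gap between inputs: 4.528e-03; correction applied: −0.0015093225.

2.056752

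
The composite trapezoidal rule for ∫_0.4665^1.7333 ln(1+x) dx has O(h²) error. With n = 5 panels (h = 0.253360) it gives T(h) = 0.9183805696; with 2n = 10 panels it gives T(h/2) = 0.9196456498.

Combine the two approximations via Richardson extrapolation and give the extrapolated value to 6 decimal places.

Method order is 2; weight 2^2 = 4.
Difference of the inputs: 0.9196456498 − 0.9183805696 = 0.0012650802
Correction (A(h/2) − A(h))/(4 − 1) = 0.0012650802/3 = 0.0004216934
R = A(h/2) + (A(h/2) − A(h))/3 = 0.9196456498 + 0.0004216934 = 0.9200673432
Gap between inputs: 1.265e-03; correction applied: +0.0004216934.

0.920067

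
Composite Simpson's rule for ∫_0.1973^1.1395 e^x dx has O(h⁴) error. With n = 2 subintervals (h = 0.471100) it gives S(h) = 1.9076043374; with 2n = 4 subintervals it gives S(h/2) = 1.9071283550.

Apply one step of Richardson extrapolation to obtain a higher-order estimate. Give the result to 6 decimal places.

Leading term ∝ h^4; use weight 16 = 2^4.
16×1.9071283550 − 1.9076043374 = 28.6064493426
R = 28.6064493426/15 = 1.9070966228

1.907097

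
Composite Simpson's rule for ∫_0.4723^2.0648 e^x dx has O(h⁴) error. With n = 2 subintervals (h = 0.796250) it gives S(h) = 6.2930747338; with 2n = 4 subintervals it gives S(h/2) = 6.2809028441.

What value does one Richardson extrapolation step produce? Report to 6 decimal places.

6.280091

r = 4, so 2^r = 16.
Weighted: 100.4944455056 − 6.2930747338 = 94.2013707718
94.2013707718 ÷ 15 = 6.2800913848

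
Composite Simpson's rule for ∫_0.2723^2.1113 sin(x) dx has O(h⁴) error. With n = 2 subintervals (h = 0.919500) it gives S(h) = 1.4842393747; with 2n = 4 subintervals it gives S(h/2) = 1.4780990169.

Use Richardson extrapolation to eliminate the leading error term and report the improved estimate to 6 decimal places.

Error is O(h^4); halving h shrinks it by 2^4 = 16.
16 × 1.4780990169 − 1.4842393747 = 22.1653448957
Divide by 2^4 − 1 = 15.
(16 × 1.4780990169 − 1.4842393747)/(16 − 1) = 1.4776896597
Gap between inputs: 6.140e-03; correction applied: −0.0004093572.

1.477690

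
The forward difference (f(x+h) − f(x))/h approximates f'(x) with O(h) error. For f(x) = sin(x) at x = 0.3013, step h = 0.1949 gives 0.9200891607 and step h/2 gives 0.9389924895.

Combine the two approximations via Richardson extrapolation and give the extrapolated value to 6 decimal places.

Method order is 1; weight 2^1 = 2.
Weighted: 1.8779849790 − 0.9200891607 = 0.9578958183
Divide by 2^1 − 1 = 1.
0.9578958183 ÷ 1 = 0.9578958183

0.957896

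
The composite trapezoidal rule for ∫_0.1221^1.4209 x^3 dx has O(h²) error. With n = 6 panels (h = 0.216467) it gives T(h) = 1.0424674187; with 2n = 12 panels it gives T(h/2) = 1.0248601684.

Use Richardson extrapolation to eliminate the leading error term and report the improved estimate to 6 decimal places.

1.018991

Order 2 gives 2^r = 4 and 2^r − 1 = 3.
A(h/2) − A(h) = 1.0248601684 − 1.0424674187 = -0.0176072503
Correction (A(h/2) − A(h))/(4 − 1) = (-0.0176072503)/3 = -0.0058690834
R = 1.0248601684 − 0.0058690834 = 1.0189910850
Shift from A(h/2): −0.0058690834.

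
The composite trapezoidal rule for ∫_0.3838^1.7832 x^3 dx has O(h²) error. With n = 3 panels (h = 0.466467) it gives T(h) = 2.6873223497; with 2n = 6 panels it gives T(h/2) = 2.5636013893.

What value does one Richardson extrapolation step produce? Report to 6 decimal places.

Leading term ∝ h^2; use weight 4 = 2^2.
Numerator 4*A(h/2) − A(h) = 4*2.5636013893 − 2.6873223497 = 7.5670832075
Extrapolated: 7.5670832075 / 3 = 2.5223610692
Gap between inputs: 1.237e-01; correction applied: −0.0412403201.

2.522361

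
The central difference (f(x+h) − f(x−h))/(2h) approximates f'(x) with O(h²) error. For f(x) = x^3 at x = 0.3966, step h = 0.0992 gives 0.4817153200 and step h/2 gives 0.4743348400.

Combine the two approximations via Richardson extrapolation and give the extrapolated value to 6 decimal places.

r = 2: numerator weight 4, denominator 3.
A(h/2) − A(h) = 0.4743348400 − 0.4817153200 = -0.0073804800
Divide by 2^2 − 1 = 3: (-0.0073804800)/3 = -0.0024601600
R = A(h/2) + (A(h/2) − A(h))/3 = 0.4743348400 − 0.0024601600 = 0.4718746800

0.471875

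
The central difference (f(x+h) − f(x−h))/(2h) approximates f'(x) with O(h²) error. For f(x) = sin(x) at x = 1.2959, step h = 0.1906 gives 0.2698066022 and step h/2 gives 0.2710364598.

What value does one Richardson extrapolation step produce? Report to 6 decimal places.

r = 2, so 2^r = 4.
2^2×A(h/2) = 1.0841458392; minus A(h) gives 0.8143392370.
Divide by 2^2 − 1 = 3.
(4×0.2710364598 − 0.2698066022)/(4 − 1) = 0.2714464123

0.271446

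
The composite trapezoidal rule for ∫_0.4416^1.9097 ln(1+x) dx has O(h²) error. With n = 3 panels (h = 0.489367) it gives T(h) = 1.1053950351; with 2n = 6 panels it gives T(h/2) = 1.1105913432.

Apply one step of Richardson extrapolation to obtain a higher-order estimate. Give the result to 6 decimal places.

1.112323

Error is O(h^2); halving h shrinks it by 2^2 = 4.
Weighted: 4.4423653728 − 1.1053950351 = 3.3369703377
(4*1.1105913432 − 1.1053950351)/(4 − 1) = 1.1123234459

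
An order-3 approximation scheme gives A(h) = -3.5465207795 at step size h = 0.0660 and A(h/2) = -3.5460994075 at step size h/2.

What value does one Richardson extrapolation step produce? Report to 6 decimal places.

-3.546039

r = 3: numerator weight 8, denominator 7.
8*(-3.5460994075) − (-3.5465207795) = -24.8222744805
Extrapolated: (-24.8222744805) / 7 = -3.5460392115
Correction |R − A(h/2)| = 6.020e-05; gap |A(h/2) − A(h)| = 4.214e-04.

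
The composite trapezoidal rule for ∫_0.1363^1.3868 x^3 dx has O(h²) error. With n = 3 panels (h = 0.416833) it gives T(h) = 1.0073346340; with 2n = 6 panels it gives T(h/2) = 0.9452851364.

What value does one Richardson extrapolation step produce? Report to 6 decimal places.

0.924602

r = 2: numerator weight 4, denominator 3.
Numerator 4*A(h/2) − A(h) = 4*0.9452851364 − 1.0073346340 = 2.7738059116
Extrapolated: 2.7738059116 / 3 = 0.9246019705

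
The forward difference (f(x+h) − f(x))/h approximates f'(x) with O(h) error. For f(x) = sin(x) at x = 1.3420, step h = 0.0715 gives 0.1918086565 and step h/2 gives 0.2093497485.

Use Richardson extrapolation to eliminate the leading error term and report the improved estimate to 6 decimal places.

The method has order 1: 2^1 = 2.
2^1×A(h/2) = 0.4186994970; minus A(h) gives 0.2268908405.
(2×0.2093497485 − 0.1918086565)/(2 − 1) = 0.2268908405
Correction |R − A(h/2)| = 1.754e-02; gap |A(h/2) − A(h)| = 1.754e-02.

0.226891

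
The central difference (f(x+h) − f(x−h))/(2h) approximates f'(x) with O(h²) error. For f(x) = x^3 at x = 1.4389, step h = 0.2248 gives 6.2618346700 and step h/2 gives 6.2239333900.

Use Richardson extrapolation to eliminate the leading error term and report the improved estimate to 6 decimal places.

6.211300

Order 2 gives 2^r = 4 and 2^r − 1 = 3.
A(h/2) − A(h) = 6.2239333900 − 6.2618346700 = -0.0379012800
Correction (A(h/2) − A(h))/(4 − 1) = (-0.0379012800)/3 = -0.0126337600
R = A(h/2) + (A(h/2) − A(h))/3 = 6.2239333900 − 0.0126337600 = 6.2112996300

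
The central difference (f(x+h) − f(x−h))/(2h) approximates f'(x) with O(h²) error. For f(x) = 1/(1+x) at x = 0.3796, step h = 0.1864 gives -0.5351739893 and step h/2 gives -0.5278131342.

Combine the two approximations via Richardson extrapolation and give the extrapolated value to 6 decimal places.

The method has order 2: 2^2 = 4.
4·(-0.5278131342) − (-0.5351739893) = -1.5760785475
Denominator 4 − 1 = 3.
(-1.5760785475) ÷ 3 = -0.5253595158

-0.525360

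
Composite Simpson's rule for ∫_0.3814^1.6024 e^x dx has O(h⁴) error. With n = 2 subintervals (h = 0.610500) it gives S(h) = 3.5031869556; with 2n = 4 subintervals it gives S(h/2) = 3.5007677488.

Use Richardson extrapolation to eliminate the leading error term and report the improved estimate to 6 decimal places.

3.500606

Order 4 gives 2^r = 16 and 2^r − 1 = 15.
16×3.5007677488 = 56.0122839808; subtract 3.5031869556 → 52.5090970252
R = 52.5090970252/15 = 3.5006064683
Gap between inputs: 2.419e-03; correction applied: −0.0001612805.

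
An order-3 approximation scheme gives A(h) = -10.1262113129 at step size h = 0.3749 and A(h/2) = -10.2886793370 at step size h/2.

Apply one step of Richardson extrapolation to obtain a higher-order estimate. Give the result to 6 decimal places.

-10.311889

r = 3, so 2^r = 8.
8*(-10.2886793370) = -82.3094346960; (-82.3094346960) − (-10.1262113129) = -72.1832233831
(-72.1832233831) ÷ 7 = -10.3118890547
Shift from A(h/2): −0.0232097177.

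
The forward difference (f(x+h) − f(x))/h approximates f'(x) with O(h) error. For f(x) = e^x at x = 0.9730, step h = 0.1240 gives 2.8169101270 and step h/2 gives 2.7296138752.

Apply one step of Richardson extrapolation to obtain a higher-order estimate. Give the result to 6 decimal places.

r = 1, so 2^r = 2.
Weighted: 5.4592277504 − 2.8169101270 = 2.6423176234
(2·2.7296138752 − 2.8169101270)/(2 − 1) = 2.6423176234
Gap between inputs: 8.730e-02; correction applied: −0.0872962518.

2.642318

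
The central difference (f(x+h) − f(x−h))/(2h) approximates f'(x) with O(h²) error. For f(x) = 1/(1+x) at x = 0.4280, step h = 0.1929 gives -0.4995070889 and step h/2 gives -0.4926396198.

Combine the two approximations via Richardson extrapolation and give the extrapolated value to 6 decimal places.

-0.490350

Error is O(h^2); halving h shrinks it by 2^2 = 4.
A(h/2) − A(h) = -0.4926396198 − (-0.4995070889) = 0.0068674691
Correction (A(h/2) − A(h))/(4 − 1) = 0.0068674691/3 = 0.0022891564
R = -0.4926396198 + 0.0022891564 = -0.4903504634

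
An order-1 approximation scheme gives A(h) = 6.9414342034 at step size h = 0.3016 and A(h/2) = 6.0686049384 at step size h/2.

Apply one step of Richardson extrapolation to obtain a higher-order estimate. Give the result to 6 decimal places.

Error is O(h^1); halving h shrinks it by 2^1 = 2.
Difference of the inputs: 6.0686049384 − 6.9414342034 = -0.8728292650
Divide by 2^1 − 1 = 1: (-0.8728292650)/1 = -0.8728292650
R = A(h/2) + (A(h/2) − A(h))/1 = 6.0686049384 − 0.8728292650 = 5.1957756734

5.195776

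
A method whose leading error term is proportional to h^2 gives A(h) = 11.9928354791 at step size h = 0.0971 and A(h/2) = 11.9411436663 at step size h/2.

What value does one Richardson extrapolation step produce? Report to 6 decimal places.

11.923913

Order 2 gives 2^r = 4 and 2^r − 1 = 3.
4 × 11.9411436663 = 47.7645746652; 47.7645746652 − 11.9928354791 = 35.7717391861
Denominator 4 − 1 = 3.
R = 35.7717391861/3 = 11.9239130620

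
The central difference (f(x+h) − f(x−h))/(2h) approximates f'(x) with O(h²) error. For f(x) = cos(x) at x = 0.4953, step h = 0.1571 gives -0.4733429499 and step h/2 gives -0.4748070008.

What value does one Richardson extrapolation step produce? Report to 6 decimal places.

-0.475295

With r = 2 the leading error scales as h^2, so the weight is 2^2 = 4.
4*(-0.4748070008) = -1.8992280032; subtract (-0.4733429499) → -1.4258850533
Denominator 4 − 1 = 3.
(-1.4258850533) ÷ 3 = -0.4752950178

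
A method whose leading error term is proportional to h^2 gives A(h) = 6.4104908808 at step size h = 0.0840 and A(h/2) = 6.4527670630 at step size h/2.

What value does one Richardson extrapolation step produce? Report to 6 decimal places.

With r = 2 the leading error scales as h^2, so the weight is 2^2 = 4.
4×6.4527670630 = 25.8110682520; subtract 6.4104908808 → 19.4005773712
Divide by 2^2 − 1 = 3.
So the Richardson estimate is 6.4668591237.
Shift from A(h/2): +0.0140920607.

6.466859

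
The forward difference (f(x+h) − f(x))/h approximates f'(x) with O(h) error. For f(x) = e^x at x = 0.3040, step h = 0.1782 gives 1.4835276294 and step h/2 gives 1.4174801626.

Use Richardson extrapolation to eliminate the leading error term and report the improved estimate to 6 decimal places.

With r = 1 the leading error scales as h^1, so the weight is 2^1 = 2.
2×1.4174801626 − 1.4835276294 = 1.3514326958
Divide by 2^1 − 1 = 1.
Extrapolated: 1.3514326958 / 1 = 1.3514326958

1.351433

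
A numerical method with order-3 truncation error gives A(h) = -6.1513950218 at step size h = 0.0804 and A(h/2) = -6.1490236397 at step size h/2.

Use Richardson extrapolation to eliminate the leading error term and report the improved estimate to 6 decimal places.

Order 3 gives 2^r = 8 and 2^r − 1 = 7.
2^3·A(h/2) = -49.1921891176; minus A(h) gives -43.0407940958.
Denominator 8 − 1 = 7.
Result: -6.1486848708
Correction |R − A(h/2)| = 3.388e-04; gap |A(h/2) − A(h)| = 2.371e-03.

-6.148685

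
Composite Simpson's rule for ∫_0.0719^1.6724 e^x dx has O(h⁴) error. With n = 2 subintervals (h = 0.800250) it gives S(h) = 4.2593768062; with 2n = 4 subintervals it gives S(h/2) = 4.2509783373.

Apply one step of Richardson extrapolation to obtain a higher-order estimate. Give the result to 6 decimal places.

4.250418

The method has order 4: 2^4 = 16.
Numerator 16 × A(h/2) − A(h) = 16 × 4.2509783373 − 4.2593768062 = 63.7562765906
(16 × 4.2509783373 − 4.2593768062)/(16 − 1) = 4.2504184394
Gap between inputs: 8.398e-03; correction applied: −0.0005598979.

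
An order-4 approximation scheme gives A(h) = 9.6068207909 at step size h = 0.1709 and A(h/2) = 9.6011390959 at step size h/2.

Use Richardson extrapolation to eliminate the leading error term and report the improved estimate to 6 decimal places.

9.600760

With r = 4 the leading error scales as h^4, so the weight is 2^4 = 16.
2^4*A(h/2) = 153.6182255344; minus A(h) gives 144.0114047435.
Divide by 2^4 − 1 = 15.
So the Richardson estimate is 9.6007603162.
Gap between inputs: 5.682e-03; correction applied: −0.0003787797.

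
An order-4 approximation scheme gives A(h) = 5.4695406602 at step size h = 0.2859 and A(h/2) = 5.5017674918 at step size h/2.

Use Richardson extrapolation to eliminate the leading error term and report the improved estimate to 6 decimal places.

5.503916

The method has order 4: 2^4 = 16.
Weighted: 88.0282798688 − 5.4695406602 = 82.5587392086
Denominator 16 − 1 = 15.
R = 82.5587392086/15 = 5.5039159472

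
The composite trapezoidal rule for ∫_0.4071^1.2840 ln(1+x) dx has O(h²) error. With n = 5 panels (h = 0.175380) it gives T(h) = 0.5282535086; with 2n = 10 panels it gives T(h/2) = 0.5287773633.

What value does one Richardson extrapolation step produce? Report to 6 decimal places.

The method has order 2: 2^2 = 4.
4 × 0.5287773633 = 2.1151094532; 2.1151094532 − 0.5282535086 = 1.5868559446
(4 × 0.5287773633 − 0.5282535086)/(4 − 1) = 0.5289519815
Shift from A(h/2): +0.0001746182.

0.528952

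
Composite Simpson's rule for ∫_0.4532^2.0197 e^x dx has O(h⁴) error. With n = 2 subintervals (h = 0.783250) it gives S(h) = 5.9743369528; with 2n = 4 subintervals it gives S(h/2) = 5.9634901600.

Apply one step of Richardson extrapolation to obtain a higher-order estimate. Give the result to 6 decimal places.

Order 4 gives 2^r = 16 and 2^r − 1 = 15.
Top: 16(5.9634901600) − (5.9743369528) = 89.4415056072
Divide by 2^4 − 1 = 15.
Extrapolated: 89.4415056072 / 15 = 5.9627670405

5.962767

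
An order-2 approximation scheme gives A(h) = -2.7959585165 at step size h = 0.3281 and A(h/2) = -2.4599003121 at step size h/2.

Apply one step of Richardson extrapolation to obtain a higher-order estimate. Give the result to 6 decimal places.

-2.347881

Leading term ∝ h^2; use weight 4 = 2^2.
4 × (-2.4599003121) = -9.8396012484; (-9.8396012484) − (-2.7959585165) = -7.0436427319
Denominator 4 − 1 = 3.
Result: -2.3478809106
Shift from A(h/2): +0.1120194015.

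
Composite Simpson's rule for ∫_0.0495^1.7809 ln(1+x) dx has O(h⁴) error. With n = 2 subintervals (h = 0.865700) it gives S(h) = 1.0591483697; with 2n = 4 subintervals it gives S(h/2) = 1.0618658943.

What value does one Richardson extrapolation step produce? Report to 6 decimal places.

With r = 4 the leading error scales as h^4, so the weight is 2^4 = 16.
2^4 × A(h/2) = 16.9898543088; minus A(h) gives 15.9307059391.
Divide by 2^4 − 1 = 15.
Extrapolated: 15.9307059391 / 15 = 1.0620470626

1.062047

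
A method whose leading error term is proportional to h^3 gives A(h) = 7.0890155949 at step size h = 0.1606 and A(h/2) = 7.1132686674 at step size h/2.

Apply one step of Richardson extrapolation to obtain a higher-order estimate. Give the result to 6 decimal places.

Method order is 3; weight 2^3 = 8.
Weighted: 56.9061493392 − 7.0890155949 = 49.8171337443
Denominator 8 − 1 = 7.
Extrapolated: 49.8171337443 / 7 = 7.1167333920

7.116733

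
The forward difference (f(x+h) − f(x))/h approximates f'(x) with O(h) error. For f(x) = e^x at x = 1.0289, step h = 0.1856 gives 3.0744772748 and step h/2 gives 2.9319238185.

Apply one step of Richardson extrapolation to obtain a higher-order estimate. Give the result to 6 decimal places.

The method has order 1: 2^1 = 2.
A(h/2) − A(h) = 2.9319238185 − 3.0744772748 = -0.1425534563
Divide by 2^1 − 1 = 1: (-0.1425534563)/1 = -0.1425534563
R = 2.9319238185 − 0.1425534563 = 2.7893703622
Gap between inputs: 1.426e-01; correction applied: −0.1425534563.

2.789370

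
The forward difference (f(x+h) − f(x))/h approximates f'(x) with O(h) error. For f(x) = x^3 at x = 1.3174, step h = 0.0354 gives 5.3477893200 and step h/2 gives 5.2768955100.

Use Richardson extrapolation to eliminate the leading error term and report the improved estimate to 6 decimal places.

5.206002

Error is O(h^1); halving h shrinks it by 2^1 = 2.
2 × 5.2768955100 − 5.3477893200 = 5.2060017000
(2 × 5.2768955100 − 5.3477893200)/(2 − 1) = 5.2060017000
Shift from A(h/2): −0.0708938100.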